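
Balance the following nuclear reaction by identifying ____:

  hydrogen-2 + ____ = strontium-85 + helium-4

Y-87

Conserve mass number: 2 + A = 85 + 4, so A = 87.
Conserve atomic number: 1 + Z = 38 + 2, so Z = 39.
Z = 39 is yttrium, so the species is yttrium-87.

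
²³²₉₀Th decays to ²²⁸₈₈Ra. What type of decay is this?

ΔA = 228 − 232 = -4; ΔZ = 88 − 90 = -2.
A drops by 4 and Z drops by 2 — the signature of alpha emission.

alpha decay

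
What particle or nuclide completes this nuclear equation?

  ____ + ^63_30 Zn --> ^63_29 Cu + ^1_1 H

neutron

Conserve mass number: A + 63 = 63 + 1, so A = 1.
Conserve atomic number: Z + 30 = 29 + 1, so Z = 0.
A = 1 and Z = 0 is ^1_0 n — a neutron.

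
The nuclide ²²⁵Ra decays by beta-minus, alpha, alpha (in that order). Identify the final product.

At-217

Start: (A, Z) = (225, 88).
After β⁻: (225, 89).
After α: (221, 87).
After α: (217, 85).
Z = 85 is astatine.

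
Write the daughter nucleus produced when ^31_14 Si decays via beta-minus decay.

P-31

Beta-minus decay: mass number changes by +0, atomic number by +1.
A: 31 = 31; Z: 14 + 1 = 15.
Z = 15 is phosphorus, so the daughter is ^31_15 P.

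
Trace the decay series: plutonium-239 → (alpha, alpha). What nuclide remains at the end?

Th-231

Start: (A, Z) = (239, 94).
After α: (235, 92).
After α: (231, 90).
Z = 90 is thorium.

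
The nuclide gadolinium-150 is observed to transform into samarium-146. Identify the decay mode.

ΔA = 146 − 150 = -4; ΔZ = 62 − 64 = -2.
A drops by 4 and Z drops by 2 — the signature of alpha emission.

alpha decay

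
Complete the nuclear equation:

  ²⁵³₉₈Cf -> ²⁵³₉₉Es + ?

beta-minus particle

Conserve mass number: 253 = 253 + A, so A = 0.
Conserve atomic number: 98 = 99 + Z, so Z = -1.
A = 0 and Z = -1 is ⁰₋₁e — a beta-minus particle.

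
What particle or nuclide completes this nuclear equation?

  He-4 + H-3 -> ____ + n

Li-6

Conserve mass number: 4 + 3 = A + 1, so A = 6.
Conserve atomic number: 2 + 1 = Z + 0, so Z = 3.
Z = 3 is lithium, so the species is Li-6.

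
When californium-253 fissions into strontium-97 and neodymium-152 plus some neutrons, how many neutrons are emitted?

4

Conserve mass number: 253 = 97 + 152 + k, so k = 253 − 249 = 4.
Check atomic number: 98 = 38 + 60 + 0 = 98. ✓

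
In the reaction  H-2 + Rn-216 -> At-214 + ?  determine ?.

Conserve mass number: 2 + 216 = 214 + A, so A = 4.
Conserve atomic number: 1 + 86 = 85 + Z, so Z = 2.
A = 4 and Z = 2 is He-4 — an alpha particle.

alpha particle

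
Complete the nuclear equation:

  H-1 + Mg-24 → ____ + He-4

Na-21

Conserve mass number: 1 + 24 = A + 4, so A = 21.
Conserve atomic number: 1 + 12 = Z + 2, so Z = 11.
Z = 11 is sodium, so the species is Na-21.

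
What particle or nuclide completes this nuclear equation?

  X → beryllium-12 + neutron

Be-13

Conserve mass number: A = 12 + 1, so A = 13.
Conserve atomic number: Z = 4 + 0, so Z = 4.
Z = 4 is beryllium, so the species is beryllium-13.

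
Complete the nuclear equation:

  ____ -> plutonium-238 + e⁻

Np-238

Conserve mass number: A = 238 + 0, so A = 238.
Conserve atomic number: Z = 94 − 1, so Z = 93.
Z = 93 is neptunium, so the species is neptunium-238.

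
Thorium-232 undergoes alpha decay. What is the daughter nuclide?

Alpha decay: mass number changes by -4, atomic number by -2.
A: 232 − 4 = 228; Z: 90 − 2 = 88.
Z = 88 is radium, so the daughter is radium-228.

Ra-228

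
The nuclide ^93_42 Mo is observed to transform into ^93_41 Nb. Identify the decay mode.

ΔA = 93 − 93 = 0; ΔZ = 41 − 42 = -1.
A is unchanged and Z drops by 1 — a proton has become a neutron (β⁺ emission or electron capture).

beta-plus decay or electron capture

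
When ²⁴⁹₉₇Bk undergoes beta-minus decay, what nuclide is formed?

Beta-minus decay: mass number changes by +0, atomic number by +1.
A: 249 = 249; Z: 97 + 1 = 98.
Z = 98 is californium, so the daughter is ²⁴⁹₉₈Cf.

Cf-249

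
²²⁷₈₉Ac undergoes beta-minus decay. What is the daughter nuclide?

Th-227

Beta-minus decay: mass number changes by +0, atomic number by +1.
A: 227 = 227; Z: 89 + 1 = 90.
Z = 90 is thorium, so the daughter is ²²⁷₉₀Th.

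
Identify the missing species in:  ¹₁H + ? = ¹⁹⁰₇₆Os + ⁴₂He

Conserve mass number: 1 + A = 190 + 4, so A = 193.
Conserve atomic number: 1 + Z = 76 + 2, so Z = 77.
Z = 77 is iridium, so the species is ¹⁹³₇₇Ir.

Ir-193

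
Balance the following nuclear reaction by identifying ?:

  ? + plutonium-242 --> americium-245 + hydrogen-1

alpha particle

Conserve mass number: A + 242 = 245 + 1, so A = 4.
Conserve atomic number: Z + 94 = 95 + 1, so Z = 2.
A = 4 and Z = 2 is helium-4 — an alpha particle.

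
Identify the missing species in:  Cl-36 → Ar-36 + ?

Conserve mass number: 36 = 36 + A, so A = 0.
Conserve atomic number: 17 = 18 + Z, so Z = -1.
A = 0 and Z = -1 is e⁻ — a beta-minus particle.

beta-minus particle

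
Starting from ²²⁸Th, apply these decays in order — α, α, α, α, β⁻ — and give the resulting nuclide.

Start: (A, Z) = (228, 90).
After α: (224, 88).
After α: (220, 86).
After α: (216, 84).
After α: (212, 82).
After β⁻: (212, 83).
Z = 83 is bismuth.

Bi-212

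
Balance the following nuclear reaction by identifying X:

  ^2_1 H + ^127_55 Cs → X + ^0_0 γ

Ba-129

Conserve mass number: 2 + 127 = A + 0, so A = 129.
Conserve atomic number: 1 + 55 = Z + 0, so Z = 56.
Z = 56 is barium, so the species is ^129_56 Ba.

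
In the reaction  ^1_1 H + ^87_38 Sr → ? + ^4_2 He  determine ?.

Rb-84

Conserve mass number: 1 + 87 = A + 4, so A = 84.
Conserve atomic number: 1 + 38 = Z + 2, so Z = 37.
Z = 37 is rubidium, so the species is ^84_37 Rb.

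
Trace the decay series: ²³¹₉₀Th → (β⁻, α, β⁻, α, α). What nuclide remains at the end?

Rn-219

Start: (A, Z) = (231, 90).
After β⁻: (231, 91).
After α: (227, 89).
After β⁻: (227, 90).
After α: (223, 88).
After α: (219, 86).
Z = 86 is radon.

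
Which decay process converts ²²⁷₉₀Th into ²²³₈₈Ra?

alpha decay

ΔA = 223 − 227 = -4; ΔZ = 88 − 90 = -2.
A drops by 4 and Z drops by 2 — the signature of alpha emission.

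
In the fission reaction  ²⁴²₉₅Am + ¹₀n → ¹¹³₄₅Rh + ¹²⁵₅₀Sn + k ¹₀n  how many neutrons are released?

Conserve mass number: 243 = 113 + 125 + k, so k = 243 − 238 = 5.
Check atomic number: 95 = 45 + 50 + 0 = 95. ✓

5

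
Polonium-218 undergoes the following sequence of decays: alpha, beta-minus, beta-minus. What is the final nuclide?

Start: (A, Z) = (218, 84).
After α: (214, 82).
After β⁻: (214, 83).
After β⁻: (214, 84).
Z = 84 is polonium.

Po-214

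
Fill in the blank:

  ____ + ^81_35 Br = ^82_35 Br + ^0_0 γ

Conserve mass number: A + 81 = 82 + 0, so A = 1.
Conserve atomic number: Z + 35 = 35 + 0, so Z = 0.
A = 1 and Z = 0 is ^1_0 n — a neutron.

neutron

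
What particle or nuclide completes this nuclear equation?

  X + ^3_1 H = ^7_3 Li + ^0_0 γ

Conserve mass number: A + 3 = 7 + 0, so A = 4.
Conserve atomic number: Z + 1 = 3 + 0, so Z = 2.
A = 4 and Z = 2 is ^4_2 He — an alpha particle.

alpha particle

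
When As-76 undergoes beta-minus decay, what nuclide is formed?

Beta-minus decay: mass number changes by +0, atomic number by +1.
A: 76 = 76; Z: 33 + 1 = 34.
Z = 34 is selenium, so the daughter is Se-76.

Se-76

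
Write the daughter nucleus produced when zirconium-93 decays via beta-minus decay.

Nb-93

Beta-minus decay: mass number changes by +0, atomic number by +1.
A: 93 = 93; Z: 40 + 1 = 41.
Z = 41 is niobium, so the daughter is niobium-93.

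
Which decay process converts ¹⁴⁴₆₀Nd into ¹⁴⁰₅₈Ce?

alpha decay

ΔA = 140 − 144 = -4; ΔZ = 58 − 60 = -2.
A drops by 4 and Z drops by 2 — the signature of alpha emission.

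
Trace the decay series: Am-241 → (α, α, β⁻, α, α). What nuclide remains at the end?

Start: (A, Z) = (241, 95).
After α: (237, 93).
After α: (233, 91).
After β⁻: (233, 92).
After α: (229, 90).
After α: (225, 88).
Z = 88 is radium.

Ra-225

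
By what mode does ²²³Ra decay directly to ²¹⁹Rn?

ΔA = 219 − 223 = -4; ΔZ = 86 − 88 = -2.
A drops by 4 and Z drops by 2 — the signature of alpha emission.

alpha decay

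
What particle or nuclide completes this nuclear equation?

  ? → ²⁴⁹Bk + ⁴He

Es-253

Conserve mass number: A = 249 + 4, so A = 253.
Conserve atomic number: Z = 97 + 2, so Z = 99.
Z = 99 is einsteinium, so the species is ²⁵³Es.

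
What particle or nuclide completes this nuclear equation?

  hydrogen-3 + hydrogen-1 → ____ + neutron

Conserve mass number: 3 + 1 = A + 1, so A = 3.
Conserve atomic number: 1 + 1 = Z + 0, so Z = 2.
Z = 2 is helium, so the species is helium-3.

He-3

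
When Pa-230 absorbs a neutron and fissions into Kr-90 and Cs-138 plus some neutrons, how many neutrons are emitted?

3

Conserve mass number: 231 = 90 + 138 + k, so k = 231 − 228 = 3.
Check atomic number: 91 = 36 + 55 + 0 = 91. ✓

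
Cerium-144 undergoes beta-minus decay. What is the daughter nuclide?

Pr-144

Beta-minus decay: mass number changes by +0, atomic number by +1.
A: 144 = 144; Z: 58 + 1 = 59.
Z = 59 is praseodymium, so the daughter is praseodymium-144.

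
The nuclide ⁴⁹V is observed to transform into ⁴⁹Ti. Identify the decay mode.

beta-plus decay or electron capture

ΔA = 49 − 49 = 0; ΔZ = 22 − 23 = -1.
A is unchanged and Z drops by 1 — a proton has become a neutron (β⁺ emission or electron capture).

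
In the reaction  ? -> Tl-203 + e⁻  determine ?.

Hg-203

Conserve mass number: A = 203 + 0, so A = 203.
Conserve atomic number: Z = 81 − 1, so Z = 80.
Z = 80 is mercury, so the species is Hg-203.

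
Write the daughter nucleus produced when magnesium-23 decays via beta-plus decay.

Na-23

Beta-plus decay: mass number changes by +0, atomic number by -1.
A: 23 = 23; Z: 12 − 1 = 11.
Z = 11 is sodium, so the daughter is sodium-23.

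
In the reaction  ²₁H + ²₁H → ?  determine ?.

Conserve mass number: 2 + 2 = A, so A = 4.
Conserve atomic number: 1 + 1 = Z, so Z = 2.
A = 4 and Z = 2 is ⁴₂He — an alpha particle.

He-4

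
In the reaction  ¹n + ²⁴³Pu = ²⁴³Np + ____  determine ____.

proton

Conserve mass number: 1 + 243 = 243 + A, so A = 1.
Conserve atomic number: 0 + 94 = 93 + Z, so Z = 1.
A = 1 and Z = 1 is ¹H — a proton.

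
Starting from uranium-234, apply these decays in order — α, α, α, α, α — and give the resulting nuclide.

Start: (A, Z) = (234, 92).
After α: (230, 90).
After α: (226, 88).
After α: (222, 86).
After α: (218, 84).
After α: (214, 82).
Z = 82 is lead.

Pb-214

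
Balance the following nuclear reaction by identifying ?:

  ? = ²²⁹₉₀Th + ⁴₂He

Conserve mass number: A = 229 + 4, so A = 233.
Conserve atomic number: Z = 90 + 2, so Z = 92.
Z = 92 is uranium, so the species is ²³³₉₂U.

U-233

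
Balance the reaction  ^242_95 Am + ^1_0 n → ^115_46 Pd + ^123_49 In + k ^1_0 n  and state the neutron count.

5

Conserve mass number: 243 = 115 + 123 + k, so k = 243 − 238 = 5.
Check atomic number: 95 = 46 + 49 + 0 = 95. ✓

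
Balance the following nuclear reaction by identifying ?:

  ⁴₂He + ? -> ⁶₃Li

deuteron

Conserve mass number: 4 + A = 6, so A = 2.
Conserve atomic number: 2 + Z = 3, so Z = 1.
A = 2 and Z = 1 is ²₁H — a deuteron.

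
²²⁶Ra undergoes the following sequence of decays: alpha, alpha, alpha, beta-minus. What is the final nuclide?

Start: (A, Z) = (226, 88).
After α: (222, 86).
After α: (218, 84).
After α: (214, 82).
After β⁻: (214, 83).
Z = 83 is bismuth.

Bi-214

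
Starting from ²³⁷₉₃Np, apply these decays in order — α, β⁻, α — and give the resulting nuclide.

Th-229

Start: (A, Z) = (237, 93).
After α: (233, 91).
After β⁻: (233, 92).
After α: (229, 90).
Z = 90 is thorium.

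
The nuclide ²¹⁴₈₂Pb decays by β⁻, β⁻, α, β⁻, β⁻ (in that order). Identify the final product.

Start: (A, Z) = (214, 82).
After β⁻: (214, 83).
After β⁻: (214, 84).
After α: (210, 82).
After β⁻: (210, 83).
After β⁻: (210, 84).
Z = 84 is polonium.

Po-210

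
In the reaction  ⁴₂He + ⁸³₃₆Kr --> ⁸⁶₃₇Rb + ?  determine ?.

Conserve mass number: 4 + 83 = 86 + A, so A = 1.
Conserve atomic number: 2 + 36 = 37 + Z, so Z = 1.
A = 1 and Z = 1 is ¹₁H — a proton.

proton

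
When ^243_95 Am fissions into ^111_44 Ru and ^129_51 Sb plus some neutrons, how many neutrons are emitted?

3

Conserve mass number: 243 = 111 + 129 + k, so k = 243 − 240 = 3.
Check atomic number: 95 = 44 + 51 + 0 = 95. ✓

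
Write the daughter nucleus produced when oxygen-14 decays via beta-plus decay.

N-14

Beta-plus decay: mass number changes by +0, atomic number by -1.
A: 14 = 14; Z: 8 − 1 = 7.
Z = 7 is nitrogen, so the daughter is nitrogen-14.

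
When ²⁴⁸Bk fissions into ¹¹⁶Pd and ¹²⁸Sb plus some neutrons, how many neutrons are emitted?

4

Conserve mass number: 248 = 116 + 128 + k, so k = 248 − 244 = 4.
Check atomic number: 97 = 46 + 51 + 0 = 97. ✓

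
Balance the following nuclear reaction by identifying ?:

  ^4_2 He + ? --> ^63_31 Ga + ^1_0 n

Conserve mass number: 4 + A = 63 + 1, so A = 60.
Conserve atomic number: 2 + Z = 31 + 0, so Z = 29.
Z = 29 is copper, so the species is ^60_29 Cu.

Cu-60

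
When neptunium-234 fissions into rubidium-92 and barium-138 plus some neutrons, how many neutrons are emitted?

4

Conserve mass number: 234 = 92 + 138 + k, so k = 234 − 230 = 4.
Check atomic number: 93 = 37 + 56 + 0 = 93. ✓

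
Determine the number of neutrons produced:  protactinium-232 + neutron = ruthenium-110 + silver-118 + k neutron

5

Conserve mass number: 233 = 110 + 118 + k, so k = 233 − 228 = 5.
Check atomic number: 91 = 44 + 47 + 0 = 91. ✓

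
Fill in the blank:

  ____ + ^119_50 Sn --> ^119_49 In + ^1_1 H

Conserve mass number: A + 119 = 119 + 1, so A = 1.
Conserve atomic number: Z + 50 = 49 + 1, so Z = 0.
A = 1 and Z = 0 is ^1_0 n — a neutron.

neutron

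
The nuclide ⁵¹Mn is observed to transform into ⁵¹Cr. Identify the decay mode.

ΔA = 51 − 51 = 0; ΔZ = 24 − 25 = -1.
A is unchanged and Z drops by 1 — a proton has become a neutron (β⁺ emission or electron capture).

beta-plus decay or electron capture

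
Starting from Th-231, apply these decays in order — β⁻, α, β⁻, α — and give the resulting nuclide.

Start: (A, Z) = (231, 90).
After β⁻: (231, 91).
After α: (227, 89).
After β⁻: (227, 90).
After α: (223, 88).
Z = 88 is radium.

Ra-223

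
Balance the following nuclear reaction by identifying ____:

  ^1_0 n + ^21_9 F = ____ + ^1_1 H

Conserve mass number: 1 + 21 = A + 1, so A = 21.
Conserve atomic number: 0 + 9 = Z + 1, so Z = 8.
Z = 8 is oxygen, so the species is ^21_8 O.

O-21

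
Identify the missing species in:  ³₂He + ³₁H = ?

Li-6

Conserve mass number: 3 + 3 = A, so A = 6.
Conserve atomic number: 2 + 1 = Z, so Z = 3.
Z = 3 is lithium, so the species is ⁶₃Li.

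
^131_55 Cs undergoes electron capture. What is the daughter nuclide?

Xe-131

Electron capture: mass number changes by +0, atomic number by -1.
A: 131 = 131; Z: 55 − 1 = 54.
Z = 54 is xenon, so the daughter is ^131_54 Xe.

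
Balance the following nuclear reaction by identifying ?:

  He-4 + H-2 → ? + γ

Li-6

Conserve mass number: 4 + 2 = A + 0, so A = 6.
Conserve atomic number: 2 + 1 = Z + 0, so Z = 3.
Z = 3 is lithium, so the species is Li-6.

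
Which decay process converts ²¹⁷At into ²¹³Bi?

ΔA = 213 − 217 = -4; ΔZ = 83 − 85 = -2.
A drops by 4 and Z drops by 2 — the signature of alpha emission.

alpha decay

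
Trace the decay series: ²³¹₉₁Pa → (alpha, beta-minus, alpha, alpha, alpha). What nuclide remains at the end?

Po-215

Start: (A, Z) = (231, 91).
After α: (227, 89).
After β⁻: (227, 90).
After α: (223, 88).
After α: (219, 86).
After α: (215, 84).
Z = 84 is polonium.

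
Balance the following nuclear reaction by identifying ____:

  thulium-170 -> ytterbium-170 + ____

Conserve mass number: 170 = 170 + A, so A = 0.
Conserve atomic number: 69 = 70 + Z, so Z = -1.
A = 0 and Z = -1 is e⁻ — a beta-minus particle.

beta-minus particle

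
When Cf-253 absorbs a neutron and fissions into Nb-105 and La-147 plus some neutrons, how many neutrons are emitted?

Conserve mass number: 254 = 105 + 147 + k, so k = 254 − 252 = 2.
Check atomic number: 98 = 41 + 57 + 0 = 98. ✓

2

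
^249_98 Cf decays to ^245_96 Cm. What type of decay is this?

ΔA = 245 − 249 = -4; ΔZ = 96 − 98 = -2.
A drops by 4 and Z drops by 2 — the signature of alpha emission.

alpha decay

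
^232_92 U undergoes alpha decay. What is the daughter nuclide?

Th-228

Alpha decay: mass number changes by -4, atomic number by -2.
A: 232 − 4 = 228; Z: 92 − 2 = 90.
Z = 90 is thorium, so the daughter is ^228_90 Th.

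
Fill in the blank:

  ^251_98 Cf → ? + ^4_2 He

Conserve mass number: 251 = A + 4, so A = 247.
Conserve atomic number: 98 = Z + 2, so Z = 96.
Z = 96 is curium, so the species is ^247_96 Cm.

Cm-247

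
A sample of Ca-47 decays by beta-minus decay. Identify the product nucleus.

Beta-minus decay: mass number changes by +0, atomic number by +1.
A: 47 = 47; Z: 20 + 1 = 21.
Z = 21 is scandium, so the daughter is Sc-47.

Sc-47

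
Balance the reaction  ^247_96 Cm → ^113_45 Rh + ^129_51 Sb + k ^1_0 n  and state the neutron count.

Conserve mass number: 247 = 113 + 129 + k, so k = 247 − 242 = 5.
Check atomic number: 96 = 45 + 51 + 0 = 96. ✓

5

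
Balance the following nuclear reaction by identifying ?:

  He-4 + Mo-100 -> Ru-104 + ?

gamma ray

Conserve mass number: 4 + 100 = 104 + A, so A = 0.
Conserve atomic number: 2 + 42 = 44 + Z, so Z = 0.
A = 0 and Z = 0 is γ — a gamma ray.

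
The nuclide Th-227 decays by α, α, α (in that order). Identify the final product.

Po-215

Start: (A, Z) = (227, 90).
After α: (223, 88).
After α: (219, 86).
After α: (215, 84).
Z = 84 is polonium.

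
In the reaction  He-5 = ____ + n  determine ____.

Conserve mass number: 5 = A + 1, so A = 4.
Conserve atomic number: 2 = Z + 0, so Z = 2.
A = 4 and Z = 2 is He-4 — an alpha particle.

He-4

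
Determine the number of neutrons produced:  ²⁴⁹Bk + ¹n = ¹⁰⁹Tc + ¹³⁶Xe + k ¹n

Conserve mass number: 250 = 109 + 136 + k, so k = 250 − 245 = 5.
Check atomic number: 97 = 43 + 54 + 0 = 97. ✓

5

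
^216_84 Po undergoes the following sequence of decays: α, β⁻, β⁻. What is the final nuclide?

Po-212

Start: (A, Z) = (216, 84).
After α: (212, 82).
After β⁻: (212, 83).
After β⁻: (212, 84).
Z = 84 is polonium.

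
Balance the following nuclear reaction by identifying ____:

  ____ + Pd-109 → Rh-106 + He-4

proton

Conserve mass number: A + 109 = 106 + 4, so A = 1.
Conserve atomic number: Z + 46 = 45 + 2, so Z = 1.
A = 1 and Z = 1 is H-1 — a proton.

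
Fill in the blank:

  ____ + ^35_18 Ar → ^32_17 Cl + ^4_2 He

proton

Conserve mass number: A + 35 = 32 + 4, so A = 1.
Conserve atomic number: Z + 18 = 17 + 2, so Z = 1.
A = 1 and Z = 1 is ^1_1 H — a proton.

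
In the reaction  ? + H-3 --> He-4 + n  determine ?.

Conserve mass number: A + 3 = 4 + 1, so A = 2.
Conserve atomic number: Z + 1 = 2 + 0, so Z = 1.
A = 2 and Z = 1 is H-2 — a deuteron.

deuteron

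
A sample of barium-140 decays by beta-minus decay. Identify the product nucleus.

La-140

Beta-minus decay: mass number changes by +0, atomic number by +1.
A: 140 = 140; Z: 56 + 1 = 57.
Z = 57 is lanthanum, so the daughter is lanthanum-140.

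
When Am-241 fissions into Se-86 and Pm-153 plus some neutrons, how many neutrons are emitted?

2

Conserve mass number: 241 = 86 + 153 + k, so k = 241 − 239 = 2.
Check atomic number: 95 = 34 + 61 + 0 = 95. ✓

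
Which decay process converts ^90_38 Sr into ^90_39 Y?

ΔA = 90 − 90 = 0; ΔZ = 39 − 38 = +1.
A is unchanged and Z rises by 1 — a neutron has become a proton (β⁻ decay).

beta-minus decay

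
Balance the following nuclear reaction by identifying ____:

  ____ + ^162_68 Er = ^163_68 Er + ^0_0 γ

neutron

Conserve mass number: A + 162 = 163 + 0, so A = 1.
Conserve atomic number: Z + 68 = 68 + 0, so Z = 0.
A = 1 and Z = 0 is ^1_0 n — a neutron.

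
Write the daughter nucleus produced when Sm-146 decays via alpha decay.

Alpha decay: mass number changes by -4, atomic number by -2.
A: 146 − 4 = 142; Z: 62 − 2 = 60.
Z = 60 is neodymium, so the daughter is Nd-142.

Nd-142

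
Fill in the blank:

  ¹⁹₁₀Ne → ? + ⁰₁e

F-19

Conserve mass number: 19 = A + 0, so A = 19.
Conserve atomic number: 10 = Z + 1, so Z = 9.
Z = 9 is fluorine, so the species is ¹⁹₉F.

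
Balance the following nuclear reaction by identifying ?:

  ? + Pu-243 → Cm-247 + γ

Conserve mass number: A + 243 = 247 + 0, so A = 4.
Conserve atomic number: Z + 94 = 96 + 0, so Z = 2.
A = 4 and Z = 2 is He-4 — an alpha particle.

alpha particle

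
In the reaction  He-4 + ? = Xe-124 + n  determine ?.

Te-121

Conserve mass number: 4 + A = 124 + 1, so A = 121.
Conserve atomic number: 2 + Z = 54 + 0, so Z = 52.
Z = 52 is tellurium, so the species is Te-121.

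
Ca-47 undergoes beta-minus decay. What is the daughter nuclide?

Sc-47

Beta-minus decay: mass number changes by +0, atomic number by +1.
A: 47 = 47; Z: 20 + 1 = 21.
Z = 21 is scandium, so the daughter is Sc-47.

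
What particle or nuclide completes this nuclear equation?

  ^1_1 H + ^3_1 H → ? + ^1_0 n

He-3

Conserve mass number: 1 + 3 = A + 1, so A = 3.
Conserve atomic number: 1 + 1 = Z + 0, so Z = 2.
Z = 2 is helium, so the species is ^3_2 He.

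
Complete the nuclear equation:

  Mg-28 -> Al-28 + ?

beta-minus particle

Conserve mass number: 28 = 28 + A, so A = 0.
Conserve atomic number: 12 = 13 + Z, so Z = -1.
A = 0 and Z = -1 is e⁻ — a beta-minus particle.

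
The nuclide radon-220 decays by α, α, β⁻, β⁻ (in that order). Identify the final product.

Po-212

Start: (A, Z) = (220, 86).
After α: (216, 84).
After α: (212, 82).
After β⁻: (212, 83).
After β⁻: (212, 84).
Z = 84 is polonium.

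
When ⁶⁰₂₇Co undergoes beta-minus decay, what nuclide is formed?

Ni-60

Beta-minus decay: mass number changes by +0, atomic number by +1.
A: 60 = 60; Z: 27 + 1 = 28.
Z = 28 is nickel, so the daughter is ⁶⁰₂₈Ni.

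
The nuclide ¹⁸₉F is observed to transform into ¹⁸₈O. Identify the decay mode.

ΔA = 18 − 18 = 0; ΔZ = 8 − 9 = -1.
A is unchanged and Z drops by 1 — a proton has become a neutron (β⁺ emission or electron capture).

beta-plus decay or electron capture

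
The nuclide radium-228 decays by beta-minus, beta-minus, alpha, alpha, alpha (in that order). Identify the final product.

Po-216

Start: (A, Z) = (228, 88).
After β⁻: (228, 89).
After β⁻: (228, 90).
After α: (224, 88).
After α: (220, 86).
After α: (216, 84).
Z = 84 is polonium.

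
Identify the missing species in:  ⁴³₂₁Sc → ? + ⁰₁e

Ca-43

Conserve mass number: 43 = A + 0, so A = 43.
Conserve atomic number: 21 = Z + 1, so Z = 20.
Z = 20 is calcium, so the species is ⁴³₂₀Ca.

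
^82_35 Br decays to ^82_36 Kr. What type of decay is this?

beta-minus decay

ΔA = 82 − 82 = 0; ΔZ = 36 − 35 = +1.
A is unchanged and Z rises by 1 — a neutron has become a proton (β⁻ decay).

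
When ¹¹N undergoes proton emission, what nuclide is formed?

Proton emission: mass number changes by -1, atomic number by -1.
A: 11 − 1 = 10; Z: 7 − 1 = 6.
Z = 6 is carbon, so the daughter is ¹⁰C.

C-10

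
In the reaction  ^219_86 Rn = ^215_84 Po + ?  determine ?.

Conserve mass number: 219 = 215 + A, so A = 4.
Conserve atomic number: 86 = 84 + Z, so Z = 2.
A = 4 and Z = 2 is ^4_2 He — an alpha particle.

alpha particle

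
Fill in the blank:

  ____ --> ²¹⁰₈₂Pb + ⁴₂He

Po-214

Conserve mass number: A = 210 + 4, so A = 214.
Conserve atomic number: Z = 82 + 2, so Z = 84.
Z = 84 is polonium, so the species is ²¹⁴₈₄Po.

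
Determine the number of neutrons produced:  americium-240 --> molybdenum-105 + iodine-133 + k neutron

Conserve mass number: 240 = 105 + 133 + k, so k = 240 − 238 = 2.
Check atomic number: 95 = 42 + 53 + 0 = 95. ✓

2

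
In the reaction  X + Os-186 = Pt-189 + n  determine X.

alpha particle

Conserve mass number: A + 186 = 189 + 1, so A = 4.
Conserve atomic number: Z + 76 = 78 + 0, so Z = 2.
A = 4 and Z = 2 is He-4 — an alpha particle.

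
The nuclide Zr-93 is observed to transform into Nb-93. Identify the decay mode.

beta-minus decay

ΔA = 93 − 93 = 0; ΔZ = 41 − 40 = +1.
A is unchanged and Z rises by 1 — a neutron has become a proton (β⁻ decay).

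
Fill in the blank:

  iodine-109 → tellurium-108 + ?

Conserve mass number: 109 = 108 + A, so A = 1.
Conserve atomic number: 53 = 52 + Z, so Z = 1.
A = 1 and Z = 1 is hydrogen-1 — a proton.

proton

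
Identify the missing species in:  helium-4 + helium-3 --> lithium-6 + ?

Conserve mass number: 4 + 3 = 6 + A, so A = 1.
Conserve atomic number: 2 + 2 = 3 + Z, so Z = 1.
A = 1 and Z = 1 is hydrogen-1 — a proton.

proton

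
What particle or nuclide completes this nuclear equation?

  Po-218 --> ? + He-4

Pb-214

Conserve mass number: 218 = A + 4, so A = 214.
Conserve atomic number: 84 = Z + 2, so Z = 82.
Z = 82 is lead, so the species is Pb-214.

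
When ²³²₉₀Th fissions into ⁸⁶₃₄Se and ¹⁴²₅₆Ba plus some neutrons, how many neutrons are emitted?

4

Conserve mass number: 232 = 86 + 142 + k, so k = 232 − 228 = 4.
Check atomic number: 90 = 34 + 56 + 0 = 90. ✓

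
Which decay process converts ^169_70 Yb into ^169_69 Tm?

beta-plus decay or electron capture

ΔA = 169 − 169 = 0; ΔZ = 69 − 70 = -1.
A is unchanged and Z drops by 1 — a proton has become a neutron (β⁺ emission or electron capture).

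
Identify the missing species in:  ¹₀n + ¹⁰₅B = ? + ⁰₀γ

Conserve mass number: 1 + 10 = A + 0, so A = 11.
Conserve atomic number: 0 + 5 = Z + 0, so Z = 5.
Z = 5 is boron, so the species is ¹¹₅B.

B-11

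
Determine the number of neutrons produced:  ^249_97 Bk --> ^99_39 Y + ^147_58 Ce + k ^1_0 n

3

Conserve mass number: 249 = 99 + 147 + k, so k = 249 − 246 = 3.
Check atomic number: 97 = 39 + 58 + 0 = 97. ✓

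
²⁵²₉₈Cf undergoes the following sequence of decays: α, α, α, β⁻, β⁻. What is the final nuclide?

Start: (A, Z) = (252, 98).
After α: (248, 96).
After α: (244, 94).
After α: (240, 92).
After β⁻: (240, 93).
After β⁻: (240, 94).
Z = 94 is plutonium.

Pu-240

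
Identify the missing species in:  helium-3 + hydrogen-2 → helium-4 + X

proton

Conserve mass number: 3 + 2 = 4 + A, so A = 1.
Conserve atomic number: 2 + 1 = 2 + Z, so Z = 1.
A = 1 and Z = 1 is hydrogen-1 — a proton.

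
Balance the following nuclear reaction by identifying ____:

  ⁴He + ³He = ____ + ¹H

Li-6

Conserve mass number: 4 + 3 = A + 1, so A = 6.
Conserve atomic number: 2 + 2 = Z + 1, so Z = 3.
Z = 3 is lithium, so the species is ⁶Li.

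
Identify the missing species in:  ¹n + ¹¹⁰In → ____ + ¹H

Conserve mass number: 1 + 110 = A + 1, so A = 110.
Conserve atomic number: 0 + 49 = Z + 1, so Z = 48.
Z = 48 is cadmium, so the species is ¹¹⁰Cd.

Cd-110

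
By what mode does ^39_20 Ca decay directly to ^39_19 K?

ΔA = 39 − 39 = 0; ΔZ = 19 − 20 = -1.
A is unchanged and Z drops by 1 — a proton has become a neutron (β⁺ emission or electron capture).

beta-plus decay or electron capture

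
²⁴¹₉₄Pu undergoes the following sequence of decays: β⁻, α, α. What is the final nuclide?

Start: (A, Z) = (241, 94).
After β⁻: (241, 95).
After α: (237, 93).
After α: (233, 91).
Z = 91 is protactinium.

Pa-233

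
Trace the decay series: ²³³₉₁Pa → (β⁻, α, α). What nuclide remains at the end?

Ra-225

Start: (A, Z) = (233, 91).
After β⁻: (233, 92).
After α: (229, 90).
After α: (225, 88).
Z = 88 is radium.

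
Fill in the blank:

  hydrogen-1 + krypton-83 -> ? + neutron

Rb-83

Conserve mass number: 1 + 83 = A + 1, so A = 83.
Conserve atomic number: 1 + 36 = Z + 0, so Z = 37.
Z = 37 is rubidium, so the species is rubidium-83.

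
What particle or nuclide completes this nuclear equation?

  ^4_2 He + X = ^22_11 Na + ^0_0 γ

Conserve mass number: 4 + A = 22 + 0, so A = 18.
Conserve atomic number: 2 + Z = 11 + 0, so Z = 9.
Z = 9 is fluorine, so the species is ^18_9 F.

F-18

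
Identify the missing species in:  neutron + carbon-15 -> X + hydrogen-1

B-15

Conserve mass number: 1 + 15 = A + 1, so A = 15.
Conserve atomic number: 0 + 6 = Z + 1, so Z = 5.
Z = 5 is boron, so the species is boron-15.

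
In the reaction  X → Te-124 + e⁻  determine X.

Sb-124

Conserve mass number: A = 124 + 0, so A = 124.
Conserve atomic number: Z = 52 − 1, so Z = 51.
Z = 51 is antimony, so the species is Sb-124.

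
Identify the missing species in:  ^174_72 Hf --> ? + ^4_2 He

Conserve mass number: 174 = A + 4, so A = 170.
Conserve atomic number: 72 = Z + 2, so Z = 70.
Z = 70 is ytterbium, so the species is ^170_70 Yb.

Yb-170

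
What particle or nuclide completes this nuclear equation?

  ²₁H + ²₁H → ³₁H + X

Conserve mass number: 2 + 2 = 3 + A, so A = 1.
Conserve atomic number: 1 + 1 = 1 + Z, so Z = 1.
A = 1 and Z = 1 is ¹₁H — a proton.

proton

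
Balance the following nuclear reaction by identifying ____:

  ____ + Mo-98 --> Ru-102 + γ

alpha particle

Conserve mass number: A + 98 = 102 + 0, so A = 4.
Conserve atomic number: Z + 42 = 44 + 0, so Z = 2.
A = 4 and Z = 2 is He-4 — an alpha particle.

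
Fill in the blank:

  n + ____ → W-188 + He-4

Conserve mass number: 1 + A = 188 + 4, so A = 191.
Conserve atomic number: 0 + Z = 74 + 2, so Z = 76.
Z = 76 is osmium, so the species is Os-191.

Os-191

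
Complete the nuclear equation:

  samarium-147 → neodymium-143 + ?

alpha particle

Conserve mass number: 147 = 143 + A, so A = 4.
Conserve atomic number: 62 = 60 + Z, so Z = 2.
A = 4 and Z = 2 is helium-4 — an alpha particle.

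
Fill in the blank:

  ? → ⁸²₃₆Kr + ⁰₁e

Rb-82

Conserve mass number: A = 82 + 0, so A = 82.
Conserve atomic number: Z = 36 + 1, so Z = 37.
Z = 37 is rubidium, so the species is ⁸²₃₇Rb.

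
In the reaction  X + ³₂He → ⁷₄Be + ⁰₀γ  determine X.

alpha particle

Conserve mass number: A + 3 = 7 + 0, so A = 4.
Conserve atomic number: Z + 2 = 4 + 0, so Z = 2.
A = 4 and Z = 2 is ⁴₂He — an alpha particle.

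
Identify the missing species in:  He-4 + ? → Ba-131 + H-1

Conserve mass number: 4 + A = 131 + 1, so A = 128.
Conserve atomic number: 2 + Z = 56 + 1, so Z = 55.
Z = 55 is caesium, so the species is Cs-128.

Cs-128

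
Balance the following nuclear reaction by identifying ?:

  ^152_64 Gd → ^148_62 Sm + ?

Conserve mass number: 152 = 148 + A, so A = 4.
Conserve atomic number: 64 = 62 + Z, so Z = 2.
A = 4 and Z = 2 is ^4_2 He — an alpha particle.

alpha particle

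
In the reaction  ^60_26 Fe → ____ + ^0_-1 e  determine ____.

Conserve mass number: 60 = A + 0, so A = 60.
Conserve atomic number: 26 = Z − 1, so Z = 27.
Z = 27 is cobalt, so the species is ^60_27 Co.

Co-60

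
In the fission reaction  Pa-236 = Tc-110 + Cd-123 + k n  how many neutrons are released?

3

Conserve mass number: 236 = 110 + 123 + k, so k = 236 − 233 = 3.
Check atomic number: 91 = 43 + 48 + 0 = 91. ✓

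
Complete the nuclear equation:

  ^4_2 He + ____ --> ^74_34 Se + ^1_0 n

Ge-71

Conserve mass number: 4 + A = 74 + 1, so A = 71.
Conserve atomic number: 2 + Z = 34 + 0, so Z = 32.
Z = 32 is germanium, so the species is ^71_32 Ge.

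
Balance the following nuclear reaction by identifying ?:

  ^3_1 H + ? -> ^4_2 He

Conserve mass number: 3 + A = 4, so A = 1.
Conserve atomic number: 1 + Z = 2, so Z = 1.
A = 1 and Z = 1 is ^1_1 H — a proton.

proton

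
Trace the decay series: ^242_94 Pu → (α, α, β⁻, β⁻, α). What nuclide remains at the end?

Start: (A, Z) = (242, 94).
After α: (238, 92).
After α: (234, 90).
After β⁻: (234, 91).
After β⁻: (234, 92).
After α: (230, 90).
Z = 90 is thorium.

Th-230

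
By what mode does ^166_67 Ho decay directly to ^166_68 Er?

beta-minus decay

ΔA = 166 − 166 = 0; ΔZ = 68 − 67 = +1.
A is unchanged and Z rises by 1 — a neutron has become a proton (β⁻ decay).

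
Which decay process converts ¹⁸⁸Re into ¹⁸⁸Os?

ΔA = 188 − 188 = 0; ΔZ = 76 − 75 = +1.
A is unchanged and Z rises by 1 — a neutron has become a proton (β⁻ decay).

beta-minus decay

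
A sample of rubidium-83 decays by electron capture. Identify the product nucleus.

Kr-83

Electron capture: mass number changes by +0, atomic number by -1.
A: 83 = 83; Z: 37 − 1 = 36.
Z = 36 is krypton, so the daughter is krypton-83.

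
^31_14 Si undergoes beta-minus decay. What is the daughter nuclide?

Beta-minus decay: mass number changes by +0, atomic number by +1.
A: 31 = 31; Z: 14 + 1 = 15.
Z = 15 is phosphorus, so the daughter is ^31_15 P.

P-31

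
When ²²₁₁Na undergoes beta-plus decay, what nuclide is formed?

Ne-22

Beta-plus decay: mass number changes by +0, atomic number by -1.
A: 22 = 22; Z: 11 − 1 = 10.
Z = 10 is neon, so the daughter is ²²₁₀Ne.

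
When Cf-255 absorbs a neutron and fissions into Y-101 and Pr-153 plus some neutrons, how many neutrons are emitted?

2

Conserve mass number: 256 = 101 + 153 + k, so k = 256 − 254 = 2.
Check atomic number: 98 = 39 + 59 + 0 = 98. ✓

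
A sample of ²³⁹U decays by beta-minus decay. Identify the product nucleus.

Np-239

Beta-minus decay: mass number changes by +0, atomic number by +1.
A: 239 = 239; Z: 92 + 1 = 93.
Z = 93 is neptunium, so the daughter is ²³⁹Np.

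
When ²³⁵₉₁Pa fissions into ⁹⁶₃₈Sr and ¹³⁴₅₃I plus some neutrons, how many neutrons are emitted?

Conserve mass number: 235 = 96 + 134 + k, so k = 235 − 230 = 5.
Check atomic number: 91 = 38 + 53 + 0 = 91. ✓

5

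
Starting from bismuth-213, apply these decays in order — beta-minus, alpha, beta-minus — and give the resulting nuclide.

Bi-209

Start: (A, Z) = (213, 83).
After β⁻: (213, 84).
After α: (209, 82).
After β⁻: (209, 83).
Z = 83 is bismuth.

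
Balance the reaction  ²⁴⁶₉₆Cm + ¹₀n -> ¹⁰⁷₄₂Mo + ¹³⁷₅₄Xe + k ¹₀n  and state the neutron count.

Conserve mass number: 247 = 107 + 137 + k, so k = 247 − 244 = 3.
Check atomic number: 96 = 42 + 54 + 0 = 96. ✓

3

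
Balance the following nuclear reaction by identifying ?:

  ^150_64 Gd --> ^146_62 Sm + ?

alpha particle

Conserve mass number: 150 = 146 + A, so A = 4.
Conserve atomic number: 64 = 62 + Z, so Z = 2.
A = 4 and Z = 2 is ^4_2 He — an alpha particle.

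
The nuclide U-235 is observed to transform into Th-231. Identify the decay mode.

ΔA = 231 − 235 = -4; ΔZ = 90 − 92 = -2.
A drops by 4 and Z drops by 2 — the signature of alpha emission.

alpha decay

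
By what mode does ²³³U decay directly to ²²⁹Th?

alpha decay

ΔA = 229 − 233 = -4; ΔZ = 90 − 92 = -2.
A drops by 4 and Z drops by 2 — the signature of alpha emission.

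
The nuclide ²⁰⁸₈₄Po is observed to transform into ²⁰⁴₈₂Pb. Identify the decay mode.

alpha decay

ΔA = 204 − 208 = -4; ΔZ = 82 − 84 = -2.
A drops by 4 and Z drops by 2 — the signature of alpha emission.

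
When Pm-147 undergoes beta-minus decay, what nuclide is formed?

Beta-minus decay: mass number changes by +0, atomic number by +1.
A: 147 = 147; Z: 61 + 1 = 62.
Z = 62 is samarium, so the daughter is Sm-147.

Sm-147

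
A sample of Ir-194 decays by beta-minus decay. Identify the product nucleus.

Pt-194

Beta-minus decay: mass number changes by +0, atomic number by +1.
A: 194 = 194; Z: 77 + 1 = 78.
Z = 78 is platinum, so the daughter is Pt-194.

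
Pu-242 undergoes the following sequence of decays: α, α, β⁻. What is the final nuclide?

Start: (A, Z) = (242, 94).
After α: (238, 92).
After α: (234, 90).
After β⁻: (234, 91).
Z = 91 is protactinium.

Pa-234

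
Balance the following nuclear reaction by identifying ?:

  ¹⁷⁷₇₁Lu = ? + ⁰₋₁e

Conserve mass number: 177 = A + 0, so A = 177.
Conserve atomic number: 71 = Z − 1, so Z = 72.
Z = 72 is hafnium, so the species is ¹⁷⁷₇₂Hf.

Hf-177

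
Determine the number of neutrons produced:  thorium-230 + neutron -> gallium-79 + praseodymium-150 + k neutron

Conserve mass number: 231 = 79 + 150 + k, so k = 231 − 229 = 2.
Check atomic number: 90 = 31 + 59 + 0 = 90. ✓

2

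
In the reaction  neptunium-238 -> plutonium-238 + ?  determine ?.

beta-minus particle

Conserve mass number: 238 = 238 + A, so A = 0.
Conserve atomic number: 93 = 94 + Z, so Z = -1.
A = 0 and Z = -1 is e⁻ — a beta-minus particle.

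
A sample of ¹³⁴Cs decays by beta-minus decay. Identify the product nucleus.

Beta-minus decay: mass number changes by +0, atomic number by +1.
A: 134 = 134; Z: 55 + 1 = 56.
Z = 56 is barium, so the daughter is ¹³⁴Ba.

Ba-134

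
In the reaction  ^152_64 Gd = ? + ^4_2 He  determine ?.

Conserve mass number: 152 = A + 4, so A = 148.
Conserve atomic number: 64 = Z + 2, so Z = 62.
Z = 62 is samarium, so the species is ^148_62 Sm.

Sm-148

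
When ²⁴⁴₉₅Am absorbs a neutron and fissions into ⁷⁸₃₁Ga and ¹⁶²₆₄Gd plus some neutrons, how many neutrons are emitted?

Conserve mass number: 245 = 78 + 162 + k, so k = 245 − 240 = 5.
Check atomic number: 95 = 31 + 64 + 0 = 95. ✓

5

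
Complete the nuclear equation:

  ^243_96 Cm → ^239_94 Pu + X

Conserve mass number: 243 = 239 + A, so A = 4.
Conserve atomic number: 96 = 94 + Z, so Z = 2.
A = 4 and Z = 2 is ^4_2 He — an alpha particle.

alpha particle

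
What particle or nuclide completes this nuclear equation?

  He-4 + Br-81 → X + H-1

Kr-84

Conserve mass number: 4 + 81 = A + 1, so A = 84.
Conserve atomic number: 2 + 35 = Z + 1, so Z = 36.
Z = 36 is krypton, so the species is Kr-84.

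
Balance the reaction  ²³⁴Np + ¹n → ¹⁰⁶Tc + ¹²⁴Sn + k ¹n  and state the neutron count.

Conserve mass number: 235 = 106 + 124 + k, so k = 235 − 230 = 5.
Check atomic number: 93 = 43 + 50 + 0 = 93. ✓

5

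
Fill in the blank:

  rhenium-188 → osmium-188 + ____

beta-minus particle

Conserve mass number: 188 = 188 + A, so A = 0.
Conserve atomic number: 75 = 76 + Z, so Z = -1.
A = 0 and Z = -1 is e⁻ — a beta-minus particle.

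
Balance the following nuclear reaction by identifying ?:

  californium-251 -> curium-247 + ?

Conserve mass number: 251 = 247 + A, so A = 4.
Conserve atomic number: 98 = 96 + Z, so Z = 2.
A = 4 and Z = 2 is helium-4 — an alpha particle.

alpha particle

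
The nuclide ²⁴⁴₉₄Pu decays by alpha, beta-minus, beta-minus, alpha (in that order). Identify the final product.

Start: (A, Z) = (244, 94).
After α: (240, 92).
After β⁻: (240, 93).
After β⁻: (240, 94).
After α: (236, 92).
Z = 92 is uranium.

U-236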